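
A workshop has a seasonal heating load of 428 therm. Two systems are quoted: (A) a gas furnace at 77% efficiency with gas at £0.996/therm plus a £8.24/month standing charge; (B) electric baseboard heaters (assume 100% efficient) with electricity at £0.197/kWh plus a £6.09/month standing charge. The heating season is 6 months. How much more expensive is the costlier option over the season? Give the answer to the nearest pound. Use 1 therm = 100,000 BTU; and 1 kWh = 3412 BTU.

Heat load = 428 therm × 100,000 = 42,800,000 BTU
Gas: input = 42,800,000 / 0.77 = 55,584,416 BTU = 555.8 therm → 555.8 × £0.996 = £553.62; + 6 × £8.24 standing = £603.06
Electric: 42,800,000 BTU / 3412 = 12,540 kWh → × £0.197 = £2,471.16; + 6 × £6.09 standing = £2,507.70
Difference = |£603.06 − £2,507.70| = £1,904.64 ≈ £1905

£1905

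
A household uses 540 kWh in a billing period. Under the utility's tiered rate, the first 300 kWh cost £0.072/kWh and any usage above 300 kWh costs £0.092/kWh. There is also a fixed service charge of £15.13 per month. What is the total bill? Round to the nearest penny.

First 300 kWh × £0.072 = £21.60
Remaining 240 kWh × £0.092 = £22.08
Energy charge = £43.68; + service £15.13 = £58.81

£58.81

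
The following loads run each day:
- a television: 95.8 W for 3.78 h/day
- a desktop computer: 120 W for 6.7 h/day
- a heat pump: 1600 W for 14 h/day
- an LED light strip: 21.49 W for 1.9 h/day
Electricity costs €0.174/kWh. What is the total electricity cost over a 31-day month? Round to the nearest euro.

television: 95.8 W × 3.78 h × 31 d = 11,226 Wh = 11.23 kWh
desktop computer: 120 W × 6.7 h × 31 d = 24,924 Wh = 24.92 kWh
heat pump: 1600 W × 14 h × 31 d = 694,400 Wh = 694.4 kWh
LED light strip: 21.49 W × 1.9 h × 31 d = 1,266 Wh = 1.266 kWh
Total energy = 11.23 + 24.92 + 694.4 + 1.266 = 731.8 kWh
Cost = 731.8 kWh × €0.174 = €127.34 ≈ €127

€127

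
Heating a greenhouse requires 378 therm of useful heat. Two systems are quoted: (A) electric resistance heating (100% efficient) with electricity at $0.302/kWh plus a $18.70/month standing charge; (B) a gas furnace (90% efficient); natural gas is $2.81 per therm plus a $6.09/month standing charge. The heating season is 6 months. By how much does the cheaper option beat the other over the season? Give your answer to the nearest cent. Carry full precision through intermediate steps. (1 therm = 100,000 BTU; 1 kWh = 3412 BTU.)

$2241.18

Heat load = 378 therm × 100,000 = 37,800,000 BTU
Gas: input = 37,800,000 / 0.90 = 42,000,000 BTU = 420 therm → 420 × $2.81 = $1,180.20; + 6 × $6.09 standing = $1,216.74
Electric: 37,800,000 BTU / 3412 = 11,080 kWh → × $0.302 = $3,345.72; + 6 × $18.70 standing = $3,457.92
Difference = |$1,216.74 − $3,457.92| = $2,241.18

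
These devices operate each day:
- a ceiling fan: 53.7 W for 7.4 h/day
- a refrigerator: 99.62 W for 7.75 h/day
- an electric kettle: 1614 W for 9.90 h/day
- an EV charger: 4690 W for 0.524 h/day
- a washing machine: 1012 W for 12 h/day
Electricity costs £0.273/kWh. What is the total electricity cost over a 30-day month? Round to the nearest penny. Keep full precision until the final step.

£260.03

ceiling fan: 53.7 W × 7.4 h × 30 d = 11,921 Wh = 11.92 kWh
refrigerator: 99.62 W × 7.75 h × 30 d = 23,162 Wh = 23.16 kWh
electric kettle: 1614 W × 9.90 h × 30 d = 479,358 Wh = 479.4 kWh
EV charger: 4690 W × 0.524 h × 30 d = 73,727 Wh = 73.73 kWh
washing machine: 1012 W × 12 h × 30 d = 364,320 Wh = 364.3 kWh
Total energy = 11.92 + 23.16 + 479.4 + 73.73 + 364.3 = 952.5 kWh
Cost = 952.5 kWh × £0.273 = £260.03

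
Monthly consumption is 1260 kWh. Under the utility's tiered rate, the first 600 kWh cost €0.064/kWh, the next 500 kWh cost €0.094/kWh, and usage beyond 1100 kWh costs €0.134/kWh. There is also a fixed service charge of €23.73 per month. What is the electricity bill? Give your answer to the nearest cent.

First 600 kWh × €0.064 = €38.40
Next 500 kWh × €0.094 = €47.00
Remaining 160 kWh × €0.134 = €21.44
Energy charge = €106.84; + service €23.73 = €130.57

€130.57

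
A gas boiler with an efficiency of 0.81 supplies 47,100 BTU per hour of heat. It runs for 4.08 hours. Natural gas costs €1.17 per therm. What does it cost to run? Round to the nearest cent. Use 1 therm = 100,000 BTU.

€2.78

Heat delivered = 47,100 BTU/h × 4.08 h = 192,168 BTU
Gas input = 192,168 / 0.81 = 237,244 BTU
= 237,244 / 100,000 = 2.372 therm
Cost = 2.372 × €1.17/therm = €2.78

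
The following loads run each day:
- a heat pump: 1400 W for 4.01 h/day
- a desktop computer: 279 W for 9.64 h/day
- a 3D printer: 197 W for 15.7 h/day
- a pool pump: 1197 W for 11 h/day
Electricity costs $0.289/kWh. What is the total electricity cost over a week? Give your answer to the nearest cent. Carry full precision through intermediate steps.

$49.69

heat pump: 1400 W × 4.01 h × 7 d = 39,298 Wh = 39.3 kWh
desktop computer: 279 W × 9.64 h × 7 d = 18,827 Wh = 18.83 kWh
3D printer: 197 W × 15.7 h × 7 d = 21,650 Wh = 21.65 kWh
pool pump: 1197 W × 11 h × 7 d = 92,169 Wh = 92.17 kWh
Total energy = 39.3 + 18.83 + 21.65 + 92.17 = 171.9 kWh
Cost = 171.9 kWh × $0.289 = $49.69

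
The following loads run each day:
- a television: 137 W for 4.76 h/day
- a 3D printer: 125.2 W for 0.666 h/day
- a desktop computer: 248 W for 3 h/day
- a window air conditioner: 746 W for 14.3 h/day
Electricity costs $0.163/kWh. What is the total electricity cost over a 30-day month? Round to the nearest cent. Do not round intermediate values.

television: 137 W × 4.76 h × 30 d = 19,564 Wh = 19.56 kWh
3D printer: 125.2 W × 0.666 h × 30 d = 2,501 Wh = 2.501 kWh
desktop computer: 248 W × 3 h × 30 d = 22,320 Wh = 22.32 kWh
window air conditioner: 746 W × 14.3 h × 30 d = 320,034 Wh = 320 kWh
Total energy = 19.56 + 2.501 + 22.32 + 320 = 364.4 kWh
Cost = 364.4 kWh × $0.163 = $59.40

$59.40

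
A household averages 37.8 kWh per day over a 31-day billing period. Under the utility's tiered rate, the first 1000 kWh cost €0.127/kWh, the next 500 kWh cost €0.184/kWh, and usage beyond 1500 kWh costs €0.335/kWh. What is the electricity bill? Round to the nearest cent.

Usage = 37.8 kWh/day × 31 days = 1171.8 kWh
First 1000 kWh × €0.127 = €127.00
Next 171.8 kWh × €0.184 = €31.61
Remaining tier: 0 kWh (not reached)
Total = €158.61

€158.61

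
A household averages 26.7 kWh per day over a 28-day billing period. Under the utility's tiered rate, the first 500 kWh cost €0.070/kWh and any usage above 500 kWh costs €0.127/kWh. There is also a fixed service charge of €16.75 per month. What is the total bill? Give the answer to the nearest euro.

€83

Usage = 26.7 kWh/day × 28 days = 747.6 kWh
First 500 kWh × €0.070 = €35.00
Remaining 247.6 kWh × €0.127 = €31.45
Energy charge = €66.45; + service €16.75 = €83.20 ≈ €83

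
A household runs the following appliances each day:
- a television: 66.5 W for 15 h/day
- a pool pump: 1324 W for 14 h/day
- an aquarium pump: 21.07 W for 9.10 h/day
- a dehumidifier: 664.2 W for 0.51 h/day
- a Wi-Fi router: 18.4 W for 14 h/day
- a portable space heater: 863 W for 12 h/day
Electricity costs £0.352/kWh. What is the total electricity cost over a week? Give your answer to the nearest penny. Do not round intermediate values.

television: 66.5 W × 15 h × 7 d = 6,982 Wh = 6.982 kWh
pool pump: 1324 W × 14 h × 7 d = 129,752 Wh = 129.8 kWh
aquarium pump: 21.07 W × 9.10 h × 7 d = 1,342 Wh = 1.342 kWh
dehumidifier: 664.2 W × 0.51 h × 7 d = 2,371 Wh = 2.371 kWh
Wi-Fi router: 18.4 W × 14 h × 7 d = 1,803 Wh = 1.803 kWh
portable space heater: 863 W × 12 h × 7 d = 72,492 Wh = 72.49 kWh
Total energy = 6.982 + 129.8 + 1.342 + 2.371 + 1.803 + 72.49 = 214.7 kWh
Cost = 214.7 kWh × £0.352 = £75.59

£75.59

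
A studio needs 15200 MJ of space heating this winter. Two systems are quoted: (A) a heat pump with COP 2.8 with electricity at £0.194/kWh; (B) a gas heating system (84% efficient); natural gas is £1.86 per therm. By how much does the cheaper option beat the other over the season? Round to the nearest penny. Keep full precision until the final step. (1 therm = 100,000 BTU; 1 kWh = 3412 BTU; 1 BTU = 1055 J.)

£26.46

Heat load = 15200 MJ = 15,200,000,000 J / 1055 = 14,407,583 BTU
Gas: input = 14,407,583 / 0.84 = 17,151,884 BTU = 171.5 therm → 171.5 × £1.86 = £319.03
Heat pump: 14,407,583 BTU / 3412 = 4,223 kWh heat; / 2.8 = 1,508 kWh in → × £0.194 = £292.57
Difference = |£319.03 − £292.57| = £26.46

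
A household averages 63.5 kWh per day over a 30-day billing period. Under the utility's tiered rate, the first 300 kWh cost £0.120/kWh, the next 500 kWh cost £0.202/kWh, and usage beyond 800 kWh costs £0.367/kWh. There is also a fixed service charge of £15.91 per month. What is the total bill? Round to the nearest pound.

£558

Usage = 63.5 kWh/day × 30 days = 1905 kWh
First 300 kWh × £0.120 = £36.00
Next 500 kWh × £0.202 = £101.00
Remaining 1105 kWh × £0.367 = £405.53
Energy charge = £542.53; + service £15.91 = £558.44 ≈ £558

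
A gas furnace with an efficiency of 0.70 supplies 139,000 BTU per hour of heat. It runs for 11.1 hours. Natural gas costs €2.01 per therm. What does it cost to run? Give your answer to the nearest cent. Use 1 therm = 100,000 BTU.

€44.30

Heat delivered = 139,000 BTU/h × 11.1 h = 1,542,900 BTU
Gas input = 1,542,900 / 0.70 = 2,204,143 BTU
= 2,204,143 / 100,000 = 22.04 therm
Cost = 22.04 × €2.01/therm = €44.30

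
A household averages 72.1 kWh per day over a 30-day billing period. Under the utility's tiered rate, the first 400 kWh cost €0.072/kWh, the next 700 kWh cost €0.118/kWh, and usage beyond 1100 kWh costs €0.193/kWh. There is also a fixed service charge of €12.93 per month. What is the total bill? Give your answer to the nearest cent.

Usage = 72.1 kWh/day × 30 days = 2163 kWh
First 400 kWh × €0.072 = €28.80
Next 700 kWh × €0.118 = €82.60
Remaining 1063 kWh × €0.193 = €205.16
Energy charge = €316.56; + service €12.93 = €329.49

€329.49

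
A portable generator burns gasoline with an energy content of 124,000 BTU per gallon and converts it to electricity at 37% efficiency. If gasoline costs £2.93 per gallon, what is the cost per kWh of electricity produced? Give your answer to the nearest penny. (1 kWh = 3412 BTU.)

£0.22

Electrical output per gallon = 124,000 BTU × 0.37 / 3412 BTU/kWh = 13.45 kWh
Cost per kWh = £2.93 / 13.45 kWh = £0.218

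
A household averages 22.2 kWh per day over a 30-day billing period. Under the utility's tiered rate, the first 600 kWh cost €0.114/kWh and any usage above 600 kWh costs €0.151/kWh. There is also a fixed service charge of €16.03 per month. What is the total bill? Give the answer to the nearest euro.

€94

Usage = 22.2 kWh/day × 30 days = 666 kWh
First 600 kWh × €0.114 = €68.40
Remaining 66 kWh × €0.151 = €9.97
Energy charge = €78.37; + service €16.03 = €94.40 ≈ €94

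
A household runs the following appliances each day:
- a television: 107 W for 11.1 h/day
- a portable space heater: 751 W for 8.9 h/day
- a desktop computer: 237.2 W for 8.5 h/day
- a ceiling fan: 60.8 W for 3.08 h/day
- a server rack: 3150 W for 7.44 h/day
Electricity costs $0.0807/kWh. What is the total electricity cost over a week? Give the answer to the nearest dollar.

$19

television: 107 W × 11.1 h × 7 d = 8,314 Wh = 8.314 kWh
portable space heater: 751 W × 8.9 h × 7 d = 46,787 Wh = 46.79 kWh
desktop computer: 237.2 W × 8.5 h × 7 d = 14,113 Wh = 14.11 kWh
ceiling fan: 60.8 W × 3.08 h × 7 d = 1,311 Wh = 1.311 kWh
server rack: 3150 W × 7.44 h × 7 d = 164,052 Wh = 164.1 kWh
Total energy = 8.314 + 46.79 + 14.11 + 1.311 + 164.1 = 234.6 kWh
Cost = 234.6 kWh × $0.0807 = $18.93 ≈ $19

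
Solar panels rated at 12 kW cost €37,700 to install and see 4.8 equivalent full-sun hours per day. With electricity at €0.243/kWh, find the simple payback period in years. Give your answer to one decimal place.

Daily generation = 12 kW × 4.8 h = 57.6 kWh
Annual generation = 57.6 × 365 = 21024 kWh
Annual savings = 21024 × €0.243 = €5,108.83
Payback = €37,700 / €5,108.83 = 7.38 years

7.4 years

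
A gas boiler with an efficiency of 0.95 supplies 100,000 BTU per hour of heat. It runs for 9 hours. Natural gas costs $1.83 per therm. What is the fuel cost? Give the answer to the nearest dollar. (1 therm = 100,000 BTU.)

Heat delivered = 100,000 BTU/h × 9 h = 900,000 BTU
Gas input = 900,000 / 0.95 = 947,368 BTU
= 947,368 / 100,000 = 9.474 therm
Cost = 9.474 × $1.83/therm = $17.34 ≈ $17

$17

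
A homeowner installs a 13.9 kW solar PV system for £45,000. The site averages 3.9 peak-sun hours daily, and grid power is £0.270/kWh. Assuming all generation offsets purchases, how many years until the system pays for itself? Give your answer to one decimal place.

Daily generation = 13.9 kW × 3.9 h = 54.21 kWh
Annual generation = 54.21 × 365 = 19787 kWh
Annual savings = 19787 × £0.270 = £5,342.40
Payback = £45,000 / £5,342.40 = 8.42 years

8.4 years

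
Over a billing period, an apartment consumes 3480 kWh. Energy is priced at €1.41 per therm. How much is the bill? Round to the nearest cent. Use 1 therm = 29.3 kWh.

3480 kWh × (0.03413 therm/kWh) = 118.8 therm
Cost = 118.8 therm × €1.41/therm = €167.47

€167.47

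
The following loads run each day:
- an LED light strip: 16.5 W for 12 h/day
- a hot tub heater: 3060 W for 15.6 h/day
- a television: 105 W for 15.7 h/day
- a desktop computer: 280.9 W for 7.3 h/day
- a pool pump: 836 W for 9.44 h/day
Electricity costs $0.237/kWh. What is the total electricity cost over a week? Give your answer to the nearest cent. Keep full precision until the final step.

LED light strip: 16.5 W × 12 h × 7 d = 1,386 Wh = 1.386 kWh
hot tub heater: 3060 W × 15.6 h × 7 d = 334,152 Wh = 334.2 kWh
television: 105 W × 15.7 h × 7 d = 11,540 Wh = 11.54 kWh
desktop computer: 280.9 W × 7.3 h × 7 d = 14,354 Wh = 14.35 kWh
pool pump: 836 W × 9.44 h × 7 d = 55,243 Wh = 55.24 kWh
Total energy = 1.386 + 334.2 + 11.54 + 14.35 + 55.24 = 416.7 kWh
Cost = 416.7 kWh × $0.237 = $98.75

$98.75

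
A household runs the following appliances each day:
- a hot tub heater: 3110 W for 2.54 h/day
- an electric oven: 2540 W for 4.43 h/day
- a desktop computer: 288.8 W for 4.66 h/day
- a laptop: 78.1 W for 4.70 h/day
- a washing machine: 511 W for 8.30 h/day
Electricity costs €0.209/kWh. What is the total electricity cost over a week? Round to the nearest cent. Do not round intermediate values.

€36.73

hot tub heater: 3110 W × 2.54 h × 7 d = 55,296 Wh = 55.3 kWh
electric oven: 2540 W × 4.43 h × 7 d = 78,765 Wh = 78.77 kWh
desktop computer: 288.8 W × 4.66 h × 7 d = 9,421 Wh = 9.421 kWh
laptop: 78.1 W × 4.70 h × 7 d = 2,569 Wh = 2.569 kWh
washing machine: 511 W × 8.30 h × 7 d = 29,689 Wh = 29.69 kWh
Total energy = 55.3 + 78.77 + 9.421 + 2.569 + 29.69 = 175.7 kWh
Cost = 175.7 kWh × €0.209 = €36.73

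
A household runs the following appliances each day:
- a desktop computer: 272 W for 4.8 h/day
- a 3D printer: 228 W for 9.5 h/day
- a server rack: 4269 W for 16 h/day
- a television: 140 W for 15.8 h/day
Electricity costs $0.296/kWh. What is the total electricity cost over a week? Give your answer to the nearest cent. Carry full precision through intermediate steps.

$153.30

desktop computer: 272 W × 4.8 h × 7 d = 9,139 Wh = 9.139 kWh
3D printer: 228 W × 9.5 h × 7 d = 15,162 Wh = 15.16 kWh
server rack: 4269 W × 16 h × 7 d = 478,128 Wh = 478.1 kWh
television: 140 W × 15.8 h × 7 d = 15,484 Wh = 15.48 kWh
Total energy = 9.139 + 15.16 + 478.1 + 15.48 = 517.9 kWh
Cost = 517.9 kWh × $0.296 = $153.30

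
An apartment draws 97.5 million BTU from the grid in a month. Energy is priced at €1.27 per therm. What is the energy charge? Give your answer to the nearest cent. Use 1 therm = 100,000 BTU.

€1238.25

97.5 million BTU × (10 therm/million BTU) = 975 therm
Cost = 975 therm × €1.27/therm = €1,238.25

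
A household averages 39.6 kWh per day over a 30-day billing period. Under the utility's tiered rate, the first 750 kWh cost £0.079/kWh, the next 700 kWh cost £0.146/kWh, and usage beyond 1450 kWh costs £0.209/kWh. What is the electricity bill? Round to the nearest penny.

Usage = 39.6 kWh/day × 30 days = 1188 kWh
First 750 kWh × £0.079 = £59.25
Next 438 kWh × £0.146 = £63.95
Remaining tier: 0 kWh (not reached)
Total = £123.20

£123.20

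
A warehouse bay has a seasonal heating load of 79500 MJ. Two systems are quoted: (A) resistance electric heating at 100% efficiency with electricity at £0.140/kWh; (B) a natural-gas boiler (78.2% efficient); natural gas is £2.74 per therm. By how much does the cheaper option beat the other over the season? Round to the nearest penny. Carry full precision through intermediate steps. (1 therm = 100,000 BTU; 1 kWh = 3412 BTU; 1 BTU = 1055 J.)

£451.63

Heat load = 79500 MJ = 79,500,000,000 J / 1055 = 75,355,450 BTU
Gas: input = 75,355,450 / 0.782 = 96,362,468 BTU = 963.6 therm → 963.6 × £2.74 = £2,640.33
Electric: 75,355,450 BTU / 3412 = 22,090 kWh → × £0.140 = £3,091.96
Difference = |£2,640.33 − £3,091.96| = £451.63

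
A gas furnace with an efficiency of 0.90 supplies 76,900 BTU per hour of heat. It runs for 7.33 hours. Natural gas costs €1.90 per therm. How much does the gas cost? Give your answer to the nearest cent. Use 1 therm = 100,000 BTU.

€11.90

Heat delivered = 76,900 BTU/h × 7.33 h = 563,677 BTU
Gas input = 563,677 / 0.90 = 626,308 BTU
= 626,308 / 100,000 = 6.263 therm
Cost = 6.263 × €1.90/therm = €11.90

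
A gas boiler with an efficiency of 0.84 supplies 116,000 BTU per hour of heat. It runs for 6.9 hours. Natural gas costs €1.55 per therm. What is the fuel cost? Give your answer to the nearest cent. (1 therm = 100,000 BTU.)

€14.77

Heat delivered = 116,000 BTU/h × 6.9 h = 800,400 BTU
Gas input = 800,400 / 0.84 = 952,857 BTU
= 952,857 / 100,000 = 9.529 therm
Cost = 9.529 × €1.55/therm = €14.77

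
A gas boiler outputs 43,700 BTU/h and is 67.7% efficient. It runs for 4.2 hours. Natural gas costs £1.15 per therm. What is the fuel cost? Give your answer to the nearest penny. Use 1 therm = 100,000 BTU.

£3.12

Heat delivered = 43,700 BTU/h × 4.2 h = 183,540 BTU
Gas input = 183,540 / 0.677 = 271,108 BTU
= 271,108 / 100,000 = 2.711 therm
Cost = 2.711 × £1.15/therm = £3.12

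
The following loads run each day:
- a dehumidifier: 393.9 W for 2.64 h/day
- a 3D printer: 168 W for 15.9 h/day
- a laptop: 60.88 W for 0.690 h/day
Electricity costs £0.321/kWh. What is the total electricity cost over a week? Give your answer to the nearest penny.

dehumidifier: 393.9 W × 2.64 h × 7 d = 7,279 Wh = 7.279 kWh
3D printer: 168 W × 15.9 h × 7 d = 18,698 Wh = 18.7 kWh
laptop: 60.88 W × 0.690 h × 7 d = 294 Wh = 0.2941 kWh
Total energy = 7.279 + 18.7 + 0.2941 = 26.27 kWh
Cost = 26.27 kWh × £0.321 = £8.43

£8.43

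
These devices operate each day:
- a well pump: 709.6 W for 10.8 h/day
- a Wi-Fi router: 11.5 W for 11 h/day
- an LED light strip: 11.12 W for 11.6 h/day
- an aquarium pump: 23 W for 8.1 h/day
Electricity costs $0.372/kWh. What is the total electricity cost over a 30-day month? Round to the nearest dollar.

well pump: 709.6 W × 10.8 h × 30 d = 229,910 Wh = 229.9 kWh
Wi-Fi router: 11.5 W × 11 h × 30 d = 3,795 Wh = 3.795 kWh
LED light strip: 11.12 W × 11.6 h × 30 d = 3,870 Wh = 3.87 kWh
aquarium pump: 23 W × 8.1 h × 30 d = 5,589 Wh = 5.589 kWh
Total energy = 229.9 + 3.795 + 3.87 + 5.589 = 243.2 kWh
Cost = 243.2 kWh × $0.372 = $90.46 ≈ $90

$90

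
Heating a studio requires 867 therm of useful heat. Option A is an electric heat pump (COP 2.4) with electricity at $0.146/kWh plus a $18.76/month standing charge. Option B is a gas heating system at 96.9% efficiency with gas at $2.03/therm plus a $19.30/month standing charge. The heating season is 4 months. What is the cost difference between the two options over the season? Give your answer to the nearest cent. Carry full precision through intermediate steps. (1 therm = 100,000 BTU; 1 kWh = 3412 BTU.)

$272.68

Heat load = 867 therm × 100,000 = 86,700,000 BTU
Gas: input = 86,700,000 / 0.969 = 89,473,684 BTU = 894.7 therm → 894.7 × $2.03 = $1,816.32; + 4 × $19.30 standing = $1,893.52
Heat pump: 86,700,000 BTU / 3412 = 25,410 kWh heat; / 2.4 = 10,590 kWh in → × $0.146 = $1,545.79; + 4 × $18.76 standing = $1,620.83
Difference = |$1,893.52 − $1,620.83| = $272.68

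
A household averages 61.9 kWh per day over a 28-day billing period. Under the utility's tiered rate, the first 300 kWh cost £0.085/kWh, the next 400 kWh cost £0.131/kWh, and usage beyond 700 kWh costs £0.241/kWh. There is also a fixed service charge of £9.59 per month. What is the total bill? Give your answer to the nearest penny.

Usage = 61.9 kWh/day × 28 days = 1733.2 kWh
First 300 kWh × £0.085 = £25.50
Next 400 kWh × £0.131 = £52.40
Remaining 1033.2 kWh × £0.241 = £249.00
Energy charge = £326.90; + service £9.59 = £336.49

£336.49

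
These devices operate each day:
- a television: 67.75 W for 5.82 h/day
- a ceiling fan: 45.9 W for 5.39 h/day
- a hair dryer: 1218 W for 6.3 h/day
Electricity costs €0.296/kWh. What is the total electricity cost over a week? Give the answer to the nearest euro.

television: 67.75 W × 5.82 h × 7 d = 2,760 Wh = 2.76 kWh
ceiling fan: 45.9 W × 5.39 h × 7 d = 1,732 Wh = 1.732 kWh
hair dryer: 1218 W × 6.3 h × 7 d = 53,714 Wh = 53.71 kWh
Total energy = 2.76 + 1.732 + 53.71 = 58.21 kWh
Cost = 58.21 kWh × €0.296 = €17.23 ≈ €17

€17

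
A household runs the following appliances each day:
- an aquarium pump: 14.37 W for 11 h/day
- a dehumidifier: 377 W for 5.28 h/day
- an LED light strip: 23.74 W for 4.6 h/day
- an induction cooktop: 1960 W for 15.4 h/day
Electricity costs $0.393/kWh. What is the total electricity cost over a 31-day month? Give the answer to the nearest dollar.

aquarium pump: 14.37 W × 11 h × 31 d = 4,900 Wh = 4.9 kWh
dehumidifier: 377 W × 5.28 h × 31 d = 61,707 Wh = 61.71 kWh
LED light strip: 23.74 W × 4.6 h × 31 d = 3,385 Wh = 3.385 kWh
induction cooktop: 1960 W × 15.4 h × 31 d = 935,704 Wh = 935.7 kWh
Total energy = 4.9 + 61.71 + 3.385 + 935.7 = 1,006 kWh
Cost = 1,006 kWh × $0.393 = $395.24 ≈ $395

$395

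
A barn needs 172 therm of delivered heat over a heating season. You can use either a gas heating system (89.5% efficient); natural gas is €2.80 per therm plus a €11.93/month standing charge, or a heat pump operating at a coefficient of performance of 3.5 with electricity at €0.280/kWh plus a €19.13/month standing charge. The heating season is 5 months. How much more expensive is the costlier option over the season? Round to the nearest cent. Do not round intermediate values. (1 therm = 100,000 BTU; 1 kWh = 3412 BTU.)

€98.82

Heat load = 172 therm × 100,000 = 17,200,000 BTU
Gas: input = 17,200,000 / 0.895 = 19,217,877 BTU = 192.2 therm → 192.2 × €2.80 = €538.10; + 5 × €11.93 standing = €597.75
Heat pump: 17,200,000 BTU / 3412 = 5,041 kWh heat; / 3.5 = 1,440 kWh in → × €0.280 = €403.28; + 5 × €19.13 standing = €498.93
Difference = |€597.75 − €498.93| = €98.82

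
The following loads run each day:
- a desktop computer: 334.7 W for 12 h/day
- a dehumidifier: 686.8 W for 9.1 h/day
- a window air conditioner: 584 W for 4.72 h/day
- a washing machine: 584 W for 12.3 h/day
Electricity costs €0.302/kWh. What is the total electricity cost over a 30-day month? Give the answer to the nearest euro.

desktop computer: 334.7 W × 12 h × 30 d = 120,492 Wh = 120.5 kWh
dehumidifier: 686.8 W × 9.1 h × 30 d = 187,496 Wh = 187.5 kWh
window air conditioner: 584 W × 4.72 h × 30 d = 82,694 Wh = 82.69 kWh
washing machine: 584 W × 12.3 h × 30 d = 215,496 Wh = 215.5 kWh
Total energy = 120.5 + 187.5 + 82.69 + 215.5 = 606.2 kWh
Cost = 606.2 kWh × €0.302 = €183.07 ≈ €183

€183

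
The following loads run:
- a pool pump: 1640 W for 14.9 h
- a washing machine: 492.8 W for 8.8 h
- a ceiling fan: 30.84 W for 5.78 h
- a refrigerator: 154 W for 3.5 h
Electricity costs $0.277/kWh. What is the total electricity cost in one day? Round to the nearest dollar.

pool pump: 1640 W × 14.9 h = 24,436 Wh = 24.44 kWh
washing machine: 492.8 W × 8.8 h = 4,337 Wh = 4.337 kWh
ceiling fan: 30.84 W × 5.78 h = 178 Wh = 0.1783 kWh
refrigerator: 154 W × 3.5 h = 539 Wh = 0.539 kWh
Total energy = 24.44 + 4.337 + 0.1783 + 0.539 = 29.49 kWh
Cost = 29.49 kWh × $0.277 = $8.17 ≈ $8

$8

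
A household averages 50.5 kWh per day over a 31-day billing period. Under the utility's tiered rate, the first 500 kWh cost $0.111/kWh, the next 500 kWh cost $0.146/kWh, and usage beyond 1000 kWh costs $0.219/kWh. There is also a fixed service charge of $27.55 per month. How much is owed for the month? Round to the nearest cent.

$279.89

Usage = 50.5 kWh/day × 31 days = 1565.5 kWh
First 500 kWh × $0.111 = $55.50
Next 500 kWh × $0.146 = $73.00
Remaining 565.5 kWh × $0.219 = $123.84
Energy charge = $252.34; + service $27.55 = $279.89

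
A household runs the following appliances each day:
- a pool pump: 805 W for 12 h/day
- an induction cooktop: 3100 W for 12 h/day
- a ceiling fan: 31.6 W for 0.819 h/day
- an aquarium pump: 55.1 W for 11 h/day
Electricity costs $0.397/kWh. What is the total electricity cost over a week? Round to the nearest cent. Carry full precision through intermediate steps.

pool pump: 805 W × 12 h × 7 d = 67,620 Wh = 67.62 kWh
induction cooktop: 3100 W × 12 h × 7 d = 260,400 Wh = 260.4 kWh
ceiling fan: 31.6 W × 0.819 h × 7 d = 181 Wh = 0.1812 kWh
aquarium pump: 55.1 W × 11 h × 7 d = 4,243 Wh = 4.243 kWh
Total energy = 67.62 + 260.4 + 0.1812 + 4.243 = 332.4 kWh
Cost = 332.4 kWh × $0.397 = $131.98

$131.98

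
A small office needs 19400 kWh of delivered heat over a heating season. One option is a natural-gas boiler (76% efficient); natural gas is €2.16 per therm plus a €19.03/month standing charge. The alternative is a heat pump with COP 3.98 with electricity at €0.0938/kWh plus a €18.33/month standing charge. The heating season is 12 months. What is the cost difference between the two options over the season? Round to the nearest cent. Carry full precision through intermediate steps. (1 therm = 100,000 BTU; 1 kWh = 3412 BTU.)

€1432.45

Heat load = 19400 kWh × 3412 = 66,192,800 BTU
Gas: input = 66,192,800 / 0.76 = 87,095,789 BTU = 871 therm → 871 × €2.16 = €1,881.27; + 12 × €19.03 standing = €2,109.63
Heat pump: 66,192,800 BTU / 3412 = 19,400 kWh heat; / 3.98 = 4,874 kWh in → × €0.0938 = €457.22; + 12 × €18.33 standing = €677.18
Difference = |€2,109.63 − €677.18| = €1,432.45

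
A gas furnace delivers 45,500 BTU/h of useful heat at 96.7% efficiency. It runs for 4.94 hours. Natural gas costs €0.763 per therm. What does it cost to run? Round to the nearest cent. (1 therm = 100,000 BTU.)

Heat delivered = 45,500 BTU/h × 4.94 h = 224,770 BTU
Gas input = 224,770 / 0.967 = 232,441 BTU
= 232,441 / 100,000 = 2.324 therm
Cost = 2.324 × €0.763/therm = €1.77

€1.77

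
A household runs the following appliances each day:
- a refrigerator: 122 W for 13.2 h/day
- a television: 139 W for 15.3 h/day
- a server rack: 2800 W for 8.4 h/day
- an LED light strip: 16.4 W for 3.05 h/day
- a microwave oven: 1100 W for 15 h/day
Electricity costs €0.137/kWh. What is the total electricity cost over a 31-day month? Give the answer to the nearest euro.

€186

refrigerator: 122 W × 13.2 h × 31 d = 49,922 Wh = 49.92 kWh
television: 139 W × 15.3 h × 31 d = 65,928 Wh = 65.93 kWh
server rack: 2800 W × 8.4 h × 31 d = 729,120 Wh = 729.1 kWh
LED light strip: 16.4 W × 3.05 h × 31 d = 1,551 Wh = 1.551 kWh
microwave oven: 1100 W × 15 h × 31 d = 511,500 Wh = 511.5 kWh
Total energy = 49.92 + 65.93 + 729.1 + 1.551 + 511.5 = 1,358 kWh
Cost = 1,358 kWh × €0.137 = €186.05 ≈ €186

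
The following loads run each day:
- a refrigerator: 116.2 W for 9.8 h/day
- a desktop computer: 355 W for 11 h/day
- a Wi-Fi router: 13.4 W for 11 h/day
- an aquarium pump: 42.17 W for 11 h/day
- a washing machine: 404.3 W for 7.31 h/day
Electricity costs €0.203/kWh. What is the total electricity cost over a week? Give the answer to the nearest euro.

€12

refrigerator: 116.2 W × 9.8 h × 7 d = 7,971 Wh = 7.971 kWh
desktop computer: 355 W × 11 h × 7 d = 27,335 Wh = 27.34 kWh
Wi-Fi router: 13.4 W × 11 h × 7 d = 1,032 Wh = 1.032 kWh
aquarium pump: 42.17 W × 11 h × 7 d = 3,247 Wh = 3.247 kWh
washing machine: 404.3 W × 7.31 h × 7 d = 20,688 Wh = 20.69 kWh
Total energy = 7.971 + 27.34 + 1.032 + 3.247 + 20.69 = 60.27 kWh
Cost = 60.27 kWh × €0.203 = €12.24 ≈ €12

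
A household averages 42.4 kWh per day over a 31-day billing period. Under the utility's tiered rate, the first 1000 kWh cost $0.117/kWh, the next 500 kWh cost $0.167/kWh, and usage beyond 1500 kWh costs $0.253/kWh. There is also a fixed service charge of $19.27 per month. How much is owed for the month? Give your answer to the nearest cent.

Usage = 42.4 kWh/day × 31 days = 1314.4 kWh
First 1000 kWh × $0.117 = $117.00
Next 314.4 kWh × $0.167 = $52.50
Remaining tier: 0 kWh (not reached)
Energy charge = $169.50; + service $19.27 = $188.77

$188.77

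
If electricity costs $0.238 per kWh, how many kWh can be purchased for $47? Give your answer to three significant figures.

197 kWh

$47 / $0.238 per kWh = 197.5 kWh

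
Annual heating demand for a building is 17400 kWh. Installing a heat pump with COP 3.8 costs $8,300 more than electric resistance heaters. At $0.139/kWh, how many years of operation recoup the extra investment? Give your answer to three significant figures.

Resistance: 17400 kWh × $0.139 = $2,418.60/yr
Heat pump: 17400 / 3.8 = 4579 kWh in → × $0.139 = $636.47/yr
Annual savings = $1,782.13
Payback = $8,300 / $1,782.13 = 4.66 years

4.66 years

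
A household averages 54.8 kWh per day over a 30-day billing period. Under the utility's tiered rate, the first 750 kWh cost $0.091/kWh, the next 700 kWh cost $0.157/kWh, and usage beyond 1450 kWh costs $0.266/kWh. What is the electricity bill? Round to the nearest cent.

$229.75

Usage = 54.8 kWh/day × 30 days = 1644 kWh
First 750 kWh × $0.091 = $68.25
Next 700 kWh × $0.157 = $109.90
Remaining 194 kWh × $0.266 = $51.60
Total = $229.75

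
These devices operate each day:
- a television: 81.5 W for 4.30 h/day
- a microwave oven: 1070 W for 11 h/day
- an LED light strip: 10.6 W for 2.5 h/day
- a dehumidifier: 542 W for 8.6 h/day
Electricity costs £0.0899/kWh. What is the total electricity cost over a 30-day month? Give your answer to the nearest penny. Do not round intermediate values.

£45.33

television: 81.5 W × 4.30 h × 30 d = 10,514 Wh = 10.51 kWh
microwave oven: 1070 W × 11 h × 30 d = 353,100 Wh = 353.1 kWh
LED light strip: 10.6 W × 2.5 h × 30 d = 795 Wh = 0.795 kWh
dehumidifier: 542 W × 8.6 h × 30 d = 139,836 Wh = 139.8 kWh
Total energy = 10.51 + 353.1 + 0.795 + 139.8 = 504.2 kWh
Cost = 504.2 kWh × £0.0899 = £45.33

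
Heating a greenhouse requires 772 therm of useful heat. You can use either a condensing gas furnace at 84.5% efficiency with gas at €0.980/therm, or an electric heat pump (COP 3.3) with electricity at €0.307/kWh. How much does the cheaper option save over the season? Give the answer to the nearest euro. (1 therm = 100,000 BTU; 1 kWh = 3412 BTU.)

€1210

Heat load = 772 therm × 100,000 = 77,200,000 BTU
Gas: input = 77,200,000 / 0.845 = 91,360,947 BTU = 913.6 therm → 913.6 × €0.980 = €895.34
Heat pump: 77,200,000 BTU / 3412 = 22,630 kWh heat; / 3.3 = 6,856 kWh in → × €0.307 = €2,104.91
Difference = |€895.34 − €2,104.91| = €1,209.57 ≈ €1210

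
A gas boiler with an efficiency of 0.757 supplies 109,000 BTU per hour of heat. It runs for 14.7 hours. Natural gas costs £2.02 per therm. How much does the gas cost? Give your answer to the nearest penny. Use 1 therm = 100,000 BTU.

£42.76

Heat delivered = 109,000 BTU/h × 14.7 h = 1,602,300 BTU
Gas input = 1,602,300 / 0.757 = 2,116,645 BTU
= 2,116,645 / 100,000 = 21.17 therm
Cost = 21.17 × £2.02/therm = £42.76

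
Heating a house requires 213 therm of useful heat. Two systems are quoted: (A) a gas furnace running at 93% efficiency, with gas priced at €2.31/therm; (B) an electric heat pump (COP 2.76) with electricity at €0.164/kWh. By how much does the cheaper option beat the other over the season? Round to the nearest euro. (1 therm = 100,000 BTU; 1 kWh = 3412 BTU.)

Heat load = 213 therm × 100,000 = 21,300,000 BTU
Gas: input = 21,300,000 / 0.930 = 22,903,226 BTU = 229 therm → 229 × €2.31 = €529.06
Heat pump: 21,300,000 BTU / 3412 = 6,243 kWh heat; / 2.76 = 2,262 kWh in → × €0.164 = €370.94
Difference = |€529.06 − €370.94| = €158.12 ≈ €158

€158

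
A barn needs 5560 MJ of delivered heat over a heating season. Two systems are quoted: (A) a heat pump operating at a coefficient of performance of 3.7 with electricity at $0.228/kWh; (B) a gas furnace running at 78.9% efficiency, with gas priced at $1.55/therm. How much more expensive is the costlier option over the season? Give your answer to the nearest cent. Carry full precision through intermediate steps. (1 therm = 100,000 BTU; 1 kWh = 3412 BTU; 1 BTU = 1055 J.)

$8.35

Heat load = 5560 MJ = 5,560,000,000 J / 1055 = 5,270,142 BTU
Gas: input = 5,270,142 / 0.789 = 6,679,521 BTU = 66.8 therm → 66.8 × $1.55 = $103.53
Heat pump: 5,270,142 BTU / 3412 = 1,545 kWh heat; / 3.7 = 417.5 kWh in → × $0.228 = $95.18
Difference = |$103.53 − $95.18| = $8.35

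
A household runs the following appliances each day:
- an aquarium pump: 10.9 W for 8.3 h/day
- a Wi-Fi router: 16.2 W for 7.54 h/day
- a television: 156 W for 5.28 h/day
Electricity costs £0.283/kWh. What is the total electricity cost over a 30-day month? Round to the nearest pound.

aquarium pump: 10.9 W × 8.3 h × 30 d = 2,714 Wh = 2.714 kWh
Wi-Fi router: 16.2 W × 7.54 h × 30 d = 3,664 Wh = 3.664 kWh
television: 156 W × 5.28 h × 30 d = 24,710 Wh = 24.71 kWh
Total energy = 2.714 + 3.664 + 24.71 = 31.09 kWh
Cost = 31.09 kWh × £0.283 = £8.80 ≈ £9

£9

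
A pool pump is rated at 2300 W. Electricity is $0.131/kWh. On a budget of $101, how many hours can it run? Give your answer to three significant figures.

Energy budget = $101 / $0.131 per kWh = 771 kWh = 770,992 Wh
Runtime = 770,992 Wh / 2300 W = 335.2 h

335 h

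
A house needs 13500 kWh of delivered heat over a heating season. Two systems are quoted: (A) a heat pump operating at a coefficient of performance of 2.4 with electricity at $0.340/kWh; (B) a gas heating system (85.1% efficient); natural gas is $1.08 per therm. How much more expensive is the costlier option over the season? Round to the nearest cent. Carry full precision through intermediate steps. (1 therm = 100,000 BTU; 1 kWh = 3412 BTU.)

$1327.93

Heat load = 13500 kWh × 3412 = 46,062,000 BTU
Gas: input = 46,062,000 / 0.851 = 54,126,910 BTU = 541.3 therm → 541.3 × $1.08 = $584.57
Heat pump: 46,062,000 BTU / 3412 = 13,500 kWh heat; / 2.4 = 5,625 kWh in → × $0.340 = $1,912.50
Difference = |$584.57 − $1,912.50| = $1,327.93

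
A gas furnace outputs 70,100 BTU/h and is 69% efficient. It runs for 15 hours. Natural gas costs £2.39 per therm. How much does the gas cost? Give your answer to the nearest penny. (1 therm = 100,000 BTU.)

Heat delivered = 70,100 BTU/h × 15 h = 1,051,500 BTU
Gas input = 1,051,500 / 0.69 = 1,523,913 BTU
= 1,523,913 / 100,000 = 15.24 therm
Cost = 15.24 × £2.39/therm = £36.42

£36.42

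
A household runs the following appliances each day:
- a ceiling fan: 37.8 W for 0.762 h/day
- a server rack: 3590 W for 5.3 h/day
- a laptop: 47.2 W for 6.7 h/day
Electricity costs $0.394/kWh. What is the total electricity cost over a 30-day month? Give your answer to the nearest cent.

ceiling fan: 37.8 W × 0.762 h × 30 d = 864 Wh = 0.8641 kWh
server rack: 3590 W × 5.3 h × 30 d = 570,810 Wh = 570.8 kWh
laptop: 47.2 W × 6.7 h × 30 d = 9,487 Wh = 9.487 kWh
Total energy = 0.8641 + 570.8 + 9.487 = 581.2 kWh
Cost = 581.2 kWh × $0.394 = $228.98

$228.98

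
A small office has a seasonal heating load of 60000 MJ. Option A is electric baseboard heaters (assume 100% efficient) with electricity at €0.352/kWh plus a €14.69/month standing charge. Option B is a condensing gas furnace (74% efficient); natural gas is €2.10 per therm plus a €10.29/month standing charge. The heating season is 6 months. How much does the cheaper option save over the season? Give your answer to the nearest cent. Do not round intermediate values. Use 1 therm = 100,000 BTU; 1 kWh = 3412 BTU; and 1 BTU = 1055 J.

€4279.68

Heat load = 60000 MJ = 60,000,000,000 J / 1055 = 56,872,038 BTU
Gas: input = 56,872,038 / 0.74 = 76,854,105 BTU = 768.5 therm → 768.5 × €2.10 = €1,613.94; + 6 × €10.29 standing = €1,675.68
Electric: 56,872,038 BTU / 3412 = 16,670 kWh → × €0.352 = €5,867.22; + 6 × €14.69 standing = €5,955.36
Difference = |€1,675.68 − €5,955.36| = €4,279.68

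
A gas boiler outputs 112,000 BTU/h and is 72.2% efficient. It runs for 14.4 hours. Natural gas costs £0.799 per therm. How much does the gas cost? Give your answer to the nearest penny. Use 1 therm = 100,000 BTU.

£17.85

Heat delivered = 112,000 BTU/h × 14.4 h = 1,612,800 BTU
Gas input = 1,612,800 / 0.722 = 2,233,795 BTU
= 2,233,795 / 100,000 = 22.34 therm
Cost = 22.34 × £0.799/therm = £17.85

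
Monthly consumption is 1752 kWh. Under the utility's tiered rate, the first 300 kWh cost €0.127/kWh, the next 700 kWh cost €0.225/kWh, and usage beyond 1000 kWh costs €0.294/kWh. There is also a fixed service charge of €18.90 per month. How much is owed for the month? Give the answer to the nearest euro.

First 300 kWh × €0.127 = €38.10
Next 700 kWh × €0.225 = €157.50
Remaining 752 kWh × €0.294 = €221.09
Energy charge = €416.69; + service €18.90 = €435.59 ≈ €436

€436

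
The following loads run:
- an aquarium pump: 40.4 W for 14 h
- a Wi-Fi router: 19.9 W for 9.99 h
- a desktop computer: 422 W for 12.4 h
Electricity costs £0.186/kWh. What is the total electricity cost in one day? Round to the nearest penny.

£1.12

aquarium pump: 40.4 W × 14 h = 566 Wh = 0.5656 kWh
Wi-Fi router: 19.9 W × 9.99 h = 199 Wh = 0.1988 kWh
desktop computer: 422 W × 12.4 h = 5,233 Wh = 5.233 kWh
Total energy = 0.5656 + 0.1988 + 5.233 = 5.997 kWh
Cost = 5.997 kWh × £0.186 = £1.12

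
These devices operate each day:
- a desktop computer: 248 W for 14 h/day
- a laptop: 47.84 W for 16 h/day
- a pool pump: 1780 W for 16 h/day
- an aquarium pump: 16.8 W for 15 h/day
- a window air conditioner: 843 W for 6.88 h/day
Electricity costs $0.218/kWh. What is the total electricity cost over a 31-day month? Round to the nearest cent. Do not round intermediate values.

$262.00

desktop computer: 248 W × 14 h × 31 d = 107,632 Wh = 107.6 kWh
laptop: 47.84 W × 16 h × 31 d = 23,729 Wh = 23.73 kWh
pool pump: 1780 W × 16 h × 31 d = 882,880 Wh = 882.9 kWh
aquarium pump: 16.8 W × 15 h × 31 d = 7,812 Wh = 7.812 kWh
window air conditioner: 843 W × 6.88 h × 31 d = 179,795 Wh = 179.8 kWh
Total energy = 107.6 + 23.73 + 882.9 + 7.812 + 179.8 = 1,202 kWh
Cost = 1,202 kWh × $0.218 = $262.00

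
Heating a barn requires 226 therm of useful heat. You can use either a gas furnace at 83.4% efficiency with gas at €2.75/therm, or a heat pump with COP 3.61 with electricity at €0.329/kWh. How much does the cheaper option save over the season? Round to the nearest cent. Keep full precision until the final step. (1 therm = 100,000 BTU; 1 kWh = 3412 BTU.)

Heat load = 226 therm × 100,000 = 22,600,000 BTU
Gas: input = 22,600,000 / 0.834 = 27,098,321 BTU = 271 therm → 271 × €2.75 = €745.20
Heat pump: 22,600,000 BTU / 3412 = 6,624 kWh heat; / 3.61 = 1,835 kWh in → × €0.329 = €603.65
Difference = |€745.20 − €603.65| = €141.55

€141.55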